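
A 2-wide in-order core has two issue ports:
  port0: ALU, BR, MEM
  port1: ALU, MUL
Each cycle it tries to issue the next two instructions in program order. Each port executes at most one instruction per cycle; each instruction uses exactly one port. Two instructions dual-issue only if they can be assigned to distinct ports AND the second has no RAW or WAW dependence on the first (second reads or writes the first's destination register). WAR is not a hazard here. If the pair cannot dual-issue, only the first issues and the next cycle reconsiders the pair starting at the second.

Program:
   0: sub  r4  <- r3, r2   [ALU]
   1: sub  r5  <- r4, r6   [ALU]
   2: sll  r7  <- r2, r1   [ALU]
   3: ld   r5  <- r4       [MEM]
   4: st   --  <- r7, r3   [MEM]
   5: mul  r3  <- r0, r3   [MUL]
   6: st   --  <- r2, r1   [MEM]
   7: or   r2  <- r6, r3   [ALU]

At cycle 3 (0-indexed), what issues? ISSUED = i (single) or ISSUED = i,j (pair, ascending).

ISSUED = 4,5

[0] i0  sub  -- RAW r4
[1] i1,i2  sub+sll  -- pair
[2] i3  ld  -- no-port MEM/MEM
[3] i4,i5  st+mul  -- pair
[4] i6,i7  st+or  -- pair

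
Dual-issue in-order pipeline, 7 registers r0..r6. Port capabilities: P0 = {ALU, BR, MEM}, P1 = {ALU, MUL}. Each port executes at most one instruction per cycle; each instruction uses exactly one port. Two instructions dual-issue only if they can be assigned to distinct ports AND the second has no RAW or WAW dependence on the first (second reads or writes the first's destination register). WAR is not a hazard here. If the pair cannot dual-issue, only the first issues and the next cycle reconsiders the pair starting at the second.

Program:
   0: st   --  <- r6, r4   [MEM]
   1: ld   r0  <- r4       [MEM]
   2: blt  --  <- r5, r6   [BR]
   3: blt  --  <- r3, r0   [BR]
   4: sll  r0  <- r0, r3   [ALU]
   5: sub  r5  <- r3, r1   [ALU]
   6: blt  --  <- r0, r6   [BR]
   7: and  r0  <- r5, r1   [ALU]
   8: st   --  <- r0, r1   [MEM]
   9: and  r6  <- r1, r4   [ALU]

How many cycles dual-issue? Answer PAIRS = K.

PAIRS = 3

c0: i0 st  no-port MEM/MEM
c1: i1 ld  no-port MEM/BR
c2: i2 blt  no-port BR/BR
c3: i3&i4 blt;sll  2-wide
c4: i5&i6 sub;blt  2-wide
c5: i7 and  RAW r0
c6: i8&i9 st;and  2-wide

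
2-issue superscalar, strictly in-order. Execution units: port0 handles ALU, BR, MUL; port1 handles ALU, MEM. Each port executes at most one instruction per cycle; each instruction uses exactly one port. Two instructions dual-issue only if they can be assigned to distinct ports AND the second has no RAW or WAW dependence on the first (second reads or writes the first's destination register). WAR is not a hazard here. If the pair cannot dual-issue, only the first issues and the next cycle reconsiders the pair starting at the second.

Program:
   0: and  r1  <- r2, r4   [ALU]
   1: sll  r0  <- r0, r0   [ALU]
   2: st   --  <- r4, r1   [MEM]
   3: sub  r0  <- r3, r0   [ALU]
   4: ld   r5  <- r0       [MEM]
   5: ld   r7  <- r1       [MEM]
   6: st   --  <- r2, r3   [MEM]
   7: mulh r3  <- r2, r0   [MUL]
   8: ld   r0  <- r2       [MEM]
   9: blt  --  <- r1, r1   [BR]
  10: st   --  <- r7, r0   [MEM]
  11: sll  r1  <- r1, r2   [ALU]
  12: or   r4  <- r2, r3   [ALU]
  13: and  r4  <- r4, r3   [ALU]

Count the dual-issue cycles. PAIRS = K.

PAIRS = 5

  cy0 -> i0,i1 (and sll) dual
  cy1 -> i2,i3 (st sub) dual
  cy2 -> i4 (ld) no-port MEM/MEM
  cy3 -> i5 (ld) no-port MEM/MEM
  cy4 -> i6,i7 (st mulh) dual
  cy5 -> i8,i9 (ld blt) dual
  cy6 -> i10,i11 (st sll) dual
  cy7 -> i12 (or) RAW+WAW r4
  cy8 -> i13 (and) tail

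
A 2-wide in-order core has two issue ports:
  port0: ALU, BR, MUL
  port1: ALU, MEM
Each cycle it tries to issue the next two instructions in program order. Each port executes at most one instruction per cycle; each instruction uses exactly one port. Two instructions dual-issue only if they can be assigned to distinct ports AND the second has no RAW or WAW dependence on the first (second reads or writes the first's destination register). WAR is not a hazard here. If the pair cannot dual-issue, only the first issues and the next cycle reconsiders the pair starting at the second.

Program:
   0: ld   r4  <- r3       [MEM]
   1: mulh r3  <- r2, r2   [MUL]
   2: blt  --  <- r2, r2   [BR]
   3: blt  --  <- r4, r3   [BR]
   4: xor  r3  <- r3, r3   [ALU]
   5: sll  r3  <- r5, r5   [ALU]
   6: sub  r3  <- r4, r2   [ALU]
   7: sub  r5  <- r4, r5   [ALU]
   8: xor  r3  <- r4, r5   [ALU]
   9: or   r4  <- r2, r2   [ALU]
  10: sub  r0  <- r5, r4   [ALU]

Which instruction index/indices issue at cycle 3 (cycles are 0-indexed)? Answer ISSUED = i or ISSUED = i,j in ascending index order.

ISSUED = 5

c0: i0+i1 ld.MEM;mulh.MUL  2-wide
c1: i2 blt.BR  no-port BR/BR
c2: i3+i4 blt.BR;xor.ALU  2-wide
c3: i5 sll.ALU  WAW r3
c4: i6+i7 sub.ALU;sub.ALU  2-wide
c5: i8+i9 xor.ALU;or.ALU  2-wide
c6: i10 sub.ALU  tail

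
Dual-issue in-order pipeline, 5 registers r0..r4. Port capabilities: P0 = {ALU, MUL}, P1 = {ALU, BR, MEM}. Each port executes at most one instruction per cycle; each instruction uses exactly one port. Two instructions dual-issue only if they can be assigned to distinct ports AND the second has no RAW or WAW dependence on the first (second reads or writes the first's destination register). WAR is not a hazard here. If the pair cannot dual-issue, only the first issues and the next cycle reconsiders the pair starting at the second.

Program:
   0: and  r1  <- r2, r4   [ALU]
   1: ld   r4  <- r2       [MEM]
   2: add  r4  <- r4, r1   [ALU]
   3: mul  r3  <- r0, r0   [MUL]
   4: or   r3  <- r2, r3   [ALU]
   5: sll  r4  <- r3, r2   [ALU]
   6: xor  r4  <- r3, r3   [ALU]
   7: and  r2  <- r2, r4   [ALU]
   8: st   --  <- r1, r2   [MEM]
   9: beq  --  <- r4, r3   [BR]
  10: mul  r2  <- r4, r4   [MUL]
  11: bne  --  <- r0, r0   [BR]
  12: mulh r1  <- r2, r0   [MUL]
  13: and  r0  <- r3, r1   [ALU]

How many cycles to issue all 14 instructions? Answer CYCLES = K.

  cy0 -> i0+i1 (and;ld) 2-wide
  cy1 -> i2+i3 (add;mul) 2-wide
  cy2 -> i4 (or) RAW r3
  cy3 -> i5 (sll) WAW r4
  cy4 -> i6 (xor) RAW r4
  cy5 -> i7 (and) RAW r2
  cy6 -> i8 (st) no-port MEM/BR
  cy7 -> i9+i10 (beq;mul) 2-wide
  cy8 -> i11+i12 (bne;mulh) 2-wide
  cy9 -> i13 (and) tail

CYCLES = 10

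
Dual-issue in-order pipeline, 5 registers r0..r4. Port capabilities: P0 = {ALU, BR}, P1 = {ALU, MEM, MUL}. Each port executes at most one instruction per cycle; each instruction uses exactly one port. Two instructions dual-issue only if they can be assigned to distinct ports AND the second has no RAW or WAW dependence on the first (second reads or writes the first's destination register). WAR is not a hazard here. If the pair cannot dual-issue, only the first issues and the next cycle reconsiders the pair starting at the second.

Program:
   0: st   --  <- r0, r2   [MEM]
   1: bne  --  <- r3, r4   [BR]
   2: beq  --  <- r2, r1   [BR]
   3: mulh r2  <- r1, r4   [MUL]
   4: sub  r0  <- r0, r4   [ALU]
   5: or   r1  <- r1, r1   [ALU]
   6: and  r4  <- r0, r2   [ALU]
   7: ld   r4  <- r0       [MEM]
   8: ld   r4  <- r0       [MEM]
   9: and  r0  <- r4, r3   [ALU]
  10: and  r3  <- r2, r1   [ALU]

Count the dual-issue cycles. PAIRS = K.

c0: i0,i1 st/bne  pair
c1: i2,i3 beq/mulh  pair
c2: i4,i5 sub/or  pair
c3: i6 and  WAW r4
c4: i7 ld  no-port MEM/MEM
c5: i8 ld  RAW r4
c6: i9,i10 and/and  pair

PAIRS = 4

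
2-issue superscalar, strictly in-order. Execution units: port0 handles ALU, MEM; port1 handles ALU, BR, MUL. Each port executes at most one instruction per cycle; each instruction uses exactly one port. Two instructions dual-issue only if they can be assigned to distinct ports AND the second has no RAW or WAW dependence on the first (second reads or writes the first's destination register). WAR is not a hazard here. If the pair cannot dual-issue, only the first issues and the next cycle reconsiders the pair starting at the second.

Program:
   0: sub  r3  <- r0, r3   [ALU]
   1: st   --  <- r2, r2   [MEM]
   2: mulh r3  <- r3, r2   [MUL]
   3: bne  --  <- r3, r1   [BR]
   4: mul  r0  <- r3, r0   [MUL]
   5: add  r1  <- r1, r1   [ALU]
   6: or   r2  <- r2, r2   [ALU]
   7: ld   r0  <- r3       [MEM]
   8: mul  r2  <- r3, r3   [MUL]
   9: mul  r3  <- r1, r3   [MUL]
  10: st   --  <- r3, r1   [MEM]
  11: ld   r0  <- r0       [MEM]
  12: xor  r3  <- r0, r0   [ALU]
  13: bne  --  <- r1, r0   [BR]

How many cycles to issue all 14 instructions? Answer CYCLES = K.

CYCLES = 10

t=0 i0+i1:sub.ALU+st.MEM ; 2-wide
t=1 i2:mulh.MUL ; no-port MUL/BR
t=2 i3:bne.BR ; no-port BR/MUL
t=3 i4+i5:mul.MUL+add.ALU ; 2-wide
t=4 i6+i7:or.ALU+ld.MEM ; 2-wide
t=5 i8:mul.MUL ; no-port MUL/MUL
t=6 i9:mul.MUL ; RAW r3
t=7 i10:st.MEM ; no-port MEM/MEM
t=8 i11:ld.MEM ; RAW r0
t=9 i12+i13:xor.ALU+bne.BR ; 2-wide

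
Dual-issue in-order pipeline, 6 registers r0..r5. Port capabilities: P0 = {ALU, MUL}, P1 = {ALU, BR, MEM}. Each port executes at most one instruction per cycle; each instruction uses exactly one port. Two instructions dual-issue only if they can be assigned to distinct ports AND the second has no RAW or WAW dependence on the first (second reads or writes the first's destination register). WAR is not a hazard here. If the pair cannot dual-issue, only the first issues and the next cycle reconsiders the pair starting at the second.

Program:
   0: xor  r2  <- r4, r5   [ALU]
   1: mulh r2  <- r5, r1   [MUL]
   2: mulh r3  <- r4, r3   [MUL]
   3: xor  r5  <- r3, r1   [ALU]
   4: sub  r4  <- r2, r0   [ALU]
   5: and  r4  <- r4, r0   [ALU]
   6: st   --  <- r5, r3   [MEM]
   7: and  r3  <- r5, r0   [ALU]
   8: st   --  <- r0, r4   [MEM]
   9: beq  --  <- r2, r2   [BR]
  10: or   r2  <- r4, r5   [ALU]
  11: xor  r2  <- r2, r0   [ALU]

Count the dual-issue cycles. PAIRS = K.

PAIRS = 4

c0: i0 xor.ALU  WAW r2
c1: i1 mulh.MUL  no-port MUL/MUL
c2: i2 mulh.MUL  RAW r3
c3: i3/i4 xor.ALU+sub.ALU  pair
c4: i5/i6 and.ALU+st.MEM  pair
c5: i7/i8 and.ALU+st.MEM  pair
c6: i9/i10 beq.BR+or.ALU  pair
c7: i11 xor.ALU  tail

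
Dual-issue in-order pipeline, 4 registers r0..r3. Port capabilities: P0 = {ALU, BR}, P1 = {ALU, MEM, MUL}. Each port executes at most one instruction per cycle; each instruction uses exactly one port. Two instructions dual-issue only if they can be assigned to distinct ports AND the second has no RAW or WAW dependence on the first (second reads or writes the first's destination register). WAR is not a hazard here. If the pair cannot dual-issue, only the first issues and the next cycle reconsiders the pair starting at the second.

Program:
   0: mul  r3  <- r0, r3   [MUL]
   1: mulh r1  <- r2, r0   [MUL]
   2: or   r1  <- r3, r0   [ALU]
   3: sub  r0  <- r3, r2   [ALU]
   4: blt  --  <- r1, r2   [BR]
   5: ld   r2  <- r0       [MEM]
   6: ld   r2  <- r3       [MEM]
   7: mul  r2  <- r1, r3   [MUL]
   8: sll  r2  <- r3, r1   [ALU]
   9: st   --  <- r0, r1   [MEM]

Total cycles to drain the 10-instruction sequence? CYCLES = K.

CYCLES = 7

0. mul.MUL @i0  | no-port MUL/MUL
1. mulh.MUL @i1  | WAW r1
2. or.ALU/sub.ALU @i2/i3  | pair
3. blt.BR/ld.MEM @i4/i5  | pair
4. ld.MEM @i6  | no-port MEM/MUL
5. mul.MUL @i7  | WAW r2
6. sll.ALU/st.MEM @i8/i9  | pair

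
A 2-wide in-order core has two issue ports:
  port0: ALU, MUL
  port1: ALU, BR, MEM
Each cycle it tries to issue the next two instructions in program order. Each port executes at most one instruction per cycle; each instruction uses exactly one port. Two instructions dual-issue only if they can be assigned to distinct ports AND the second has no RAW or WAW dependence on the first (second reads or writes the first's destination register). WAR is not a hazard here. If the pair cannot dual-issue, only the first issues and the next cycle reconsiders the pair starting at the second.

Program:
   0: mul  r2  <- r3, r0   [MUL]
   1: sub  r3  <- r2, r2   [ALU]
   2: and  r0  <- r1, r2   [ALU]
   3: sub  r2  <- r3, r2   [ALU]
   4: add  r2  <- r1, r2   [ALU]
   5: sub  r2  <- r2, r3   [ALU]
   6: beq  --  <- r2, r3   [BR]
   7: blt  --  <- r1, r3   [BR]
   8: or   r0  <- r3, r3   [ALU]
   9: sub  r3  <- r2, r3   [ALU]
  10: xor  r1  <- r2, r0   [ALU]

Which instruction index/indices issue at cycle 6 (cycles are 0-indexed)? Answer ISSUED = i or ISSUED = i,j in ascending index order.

ISSUED = 7,8

c0: i0 mul.MUL  RAW r2
c1: i1/i2 sub.ALU+and.ALU  pair
c2: i3 sub.ALU  RAW+WAW r2
c3: i4 add.ALU  RAW+WAW r2
c4: i5 sub.ALU  RAW r2
c5: i6 beq.BR  no-port BR/BR
c6: i7/i8 blt.BR+or.ALU  pair
c7: i9/i10 sub.ALU+xor.ALU  pair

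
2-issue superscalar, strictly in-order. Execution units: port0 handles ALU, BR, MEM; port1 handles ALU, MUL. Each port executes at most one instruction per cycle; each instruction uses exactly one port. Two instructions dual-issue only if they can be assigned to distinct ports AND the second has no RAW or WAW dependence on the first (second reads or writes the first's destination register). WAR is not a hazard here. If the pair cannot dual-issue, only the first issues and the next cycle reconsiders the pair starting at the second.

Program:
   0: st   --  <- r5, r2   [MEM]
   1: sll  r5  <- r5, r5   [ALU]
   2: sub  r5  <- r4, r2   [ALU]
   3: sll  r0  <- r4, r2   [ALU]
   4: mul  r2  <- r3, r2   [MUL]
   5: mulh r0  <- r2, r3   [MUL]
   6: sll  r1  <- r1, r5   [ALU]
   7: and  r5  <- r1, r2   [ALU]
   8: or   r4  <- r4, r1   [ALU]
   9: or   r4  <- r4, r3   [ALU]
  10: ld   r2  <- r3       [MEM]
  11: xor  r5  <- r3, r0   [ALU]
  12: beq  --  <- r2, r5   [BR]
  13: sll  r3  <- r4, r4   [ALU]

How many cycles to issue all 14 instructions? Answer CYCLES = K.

#0 head=0: st.MEM/sll.ALU i0&i1 pair
#1 head=2: sub.ALU/sll.ALU i2&i3 pair
#2 head=4: mul.MUL i4 no-port MUL/MUL
#3 head=5: mulh.MUL/sll.ALU i5&i6 pair
#4 head=7: and.ALU/or.ALU i7&i8 pair
#5 head=9: or.ALU/ld.MEM i9&i10 pair
#6 head=11: xor.ALU i11 RAW r5
#7 head=12: beq.BR/sll.ALU i12&i13 pair

CYCLES = 8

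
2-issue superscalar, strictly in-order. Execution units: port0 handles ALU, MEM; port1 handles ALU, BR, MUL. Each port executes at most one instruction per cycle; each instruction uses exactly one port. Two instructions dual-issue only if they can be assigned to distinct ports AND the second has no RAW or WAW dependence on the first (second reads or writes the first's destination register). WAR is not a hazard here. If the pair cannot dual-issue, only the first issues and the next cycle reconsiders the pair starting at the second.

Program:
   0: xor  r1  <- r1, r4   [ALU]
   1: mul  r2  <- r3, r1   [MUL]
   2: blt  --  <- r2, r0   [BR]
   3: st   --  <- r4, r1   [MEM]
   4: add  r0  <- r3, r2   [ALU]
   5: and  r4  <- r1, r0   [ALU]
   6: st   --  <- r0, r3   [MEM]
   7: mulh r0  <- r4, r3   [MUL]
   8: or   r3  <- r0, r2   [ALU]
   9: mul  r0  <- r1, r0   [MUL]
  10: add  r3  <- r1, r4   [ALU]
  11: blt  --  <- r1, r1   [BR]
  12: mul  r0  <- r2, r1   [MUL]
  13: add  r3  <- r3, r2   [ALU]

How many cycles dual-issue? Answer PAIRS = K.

PAIRS = 5

0. xor.ALU @i0  | RAW r1
1. mul.MUL @i1  | no-port MUL/BR
2. blt.BR/st.MEM @i2/i3  | dual
3. add.ALU @i4  | RAW r0
4. and.ALU/st.MEM @i5/i6  | dual
5. mulh.MUL @i7  | RAW r0
6. or.ALU/mul.MUL @i8/i9  | dual
7. add.ALU/blt.BR @i10/i11  | dual
8. mul.MUL/add.ALU @i12/i13  | dual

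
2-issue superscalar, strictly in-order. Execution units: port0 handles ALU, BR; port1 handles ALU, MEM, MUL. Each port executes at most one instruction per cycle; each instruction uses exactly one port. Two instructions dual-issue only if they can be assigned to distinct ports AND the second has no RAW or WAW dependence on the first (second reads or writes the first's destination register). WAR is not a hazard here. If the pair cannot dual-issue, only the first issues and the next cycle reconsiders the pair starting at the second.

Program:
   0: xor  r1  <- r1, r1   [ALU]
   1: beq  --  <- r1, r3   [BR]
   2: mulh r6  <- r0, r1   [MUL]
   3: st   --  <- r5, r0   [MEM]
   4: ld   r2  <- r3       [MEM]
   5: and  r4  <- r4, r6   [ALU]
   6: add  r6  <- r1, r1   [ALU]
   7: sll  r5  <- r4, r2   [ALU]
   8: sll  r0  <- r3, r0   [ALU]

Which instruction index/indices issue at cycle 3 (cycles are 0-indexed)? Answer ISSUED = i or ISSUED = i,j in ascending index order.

  cy0 -> i0 (xor.ALU) RAW r1
  cy1 -> i1+i2 (beq.BR mulh.MUL) dual
  cy2 -> i3 (st.MEM) no-port MEM/MEM
  cy3 -> i4+i5 (ld.MEM and.ALU) dual
  cy4 -> i6+i7 (add.ALU sll.ALU) dual
  cy5 -> i8 (sll.ALU) tail

ISSUED = 4,5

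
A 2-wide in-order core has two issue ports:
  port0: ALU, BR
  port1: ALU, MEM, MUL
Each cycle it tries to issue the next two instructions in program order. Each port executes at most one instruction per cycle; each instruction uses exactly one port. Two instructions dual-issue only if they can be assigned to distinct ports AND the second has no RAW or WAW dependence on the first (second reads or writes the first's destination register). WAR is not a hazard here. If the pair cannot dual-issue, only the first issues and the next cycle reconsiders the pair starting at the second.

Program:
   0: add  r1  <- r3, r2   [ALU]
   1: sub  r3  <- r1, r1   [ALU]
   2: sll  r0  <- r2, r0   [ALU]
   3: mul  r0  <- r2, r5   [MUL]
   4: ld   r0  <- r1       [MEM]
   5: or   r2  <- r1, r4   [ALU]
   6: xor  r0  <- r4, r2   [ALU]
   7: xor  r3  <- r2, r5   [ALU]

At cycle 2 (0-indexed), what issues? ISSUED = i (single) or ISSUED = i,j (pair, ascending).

ISSUED = 3

t=0 i0:add ; RAW r1
t=1 i1+i2:sub sll ; pair
t=2 i3:mul ; no-port MUL/MEM
t=3 i4+i5:ld or ; pair
t=4 i6+i7:xor xor ; pair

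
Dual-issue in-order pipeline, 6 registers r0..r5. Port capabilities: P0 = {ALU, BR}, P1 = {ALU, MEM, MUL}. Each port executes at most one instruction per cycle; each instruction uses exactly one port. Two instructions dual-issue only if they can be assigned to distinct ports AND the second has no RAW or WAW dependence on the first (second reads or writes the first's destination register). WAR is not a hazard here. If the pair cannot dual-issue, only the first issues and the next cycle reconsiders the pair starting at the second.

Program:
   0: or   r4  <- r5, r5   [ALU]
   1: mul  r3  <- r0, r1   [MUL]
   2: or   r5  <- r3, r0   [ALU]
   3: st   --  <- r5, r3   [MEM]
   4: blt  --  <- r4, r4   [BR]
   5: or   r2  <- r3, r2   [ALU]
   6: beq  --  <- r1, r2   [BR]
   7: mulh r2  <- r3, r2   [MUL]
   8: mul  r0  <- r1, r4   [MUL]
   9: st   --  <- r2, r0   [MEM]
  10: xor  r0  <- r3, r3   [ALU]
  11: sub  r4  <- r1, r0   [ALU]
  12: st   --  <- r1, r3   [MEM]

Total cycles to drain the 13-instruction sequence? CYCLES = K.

  cy0 -> i0/i1 (or;mul) pair
  cy1 -> i2 (or) RAW r5
  cy2 -> i3/i4 (st;blt) pair
  cy3 -> i5 (or) RAW r2
  cy4 -> i6/i7 (beq;mulh) pair
  cy5 -> i8 (mul) no-port MUL/MEM
  cy6 -> i9/i10 (st;xor) pair
  cy7 -> i11/i12 (sub;st) pair

CYCLES = 8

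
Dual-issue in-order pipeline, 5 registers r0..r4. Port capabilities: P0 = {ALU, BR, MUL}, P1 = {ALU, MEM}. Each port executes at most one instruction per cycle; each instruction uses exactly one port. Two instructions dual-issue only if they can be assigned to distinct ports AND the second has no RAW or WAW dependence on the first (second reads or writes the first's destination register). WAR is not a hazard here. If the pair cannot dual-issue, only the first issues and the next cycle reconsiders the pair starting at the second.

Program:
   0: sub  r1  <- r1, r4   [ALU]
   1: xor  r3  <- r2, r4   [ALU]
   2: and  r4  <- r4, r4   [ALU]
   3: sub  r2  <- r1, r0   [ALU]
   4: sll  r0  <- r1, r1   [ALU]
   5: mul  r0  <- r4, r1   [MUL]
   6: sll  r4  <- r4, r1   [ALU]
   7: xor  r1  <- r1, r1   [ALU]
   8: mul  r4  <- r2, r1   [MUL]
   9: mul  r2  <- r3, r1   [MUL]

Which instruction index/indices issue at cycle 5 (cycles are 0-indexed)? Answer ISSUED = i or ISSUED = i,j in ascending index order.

c0: i0&i1 sub+xor  pair
c1: i2&i3 and+sub  pair
c2: i4 sll  WAW r0
c3: i5&i6 mul+sll  pair
c4: i7 xor  RAW r1
c5: i8 mul  no-port MUL/MUL
c6: i9 mul  tail

ISSUED = 8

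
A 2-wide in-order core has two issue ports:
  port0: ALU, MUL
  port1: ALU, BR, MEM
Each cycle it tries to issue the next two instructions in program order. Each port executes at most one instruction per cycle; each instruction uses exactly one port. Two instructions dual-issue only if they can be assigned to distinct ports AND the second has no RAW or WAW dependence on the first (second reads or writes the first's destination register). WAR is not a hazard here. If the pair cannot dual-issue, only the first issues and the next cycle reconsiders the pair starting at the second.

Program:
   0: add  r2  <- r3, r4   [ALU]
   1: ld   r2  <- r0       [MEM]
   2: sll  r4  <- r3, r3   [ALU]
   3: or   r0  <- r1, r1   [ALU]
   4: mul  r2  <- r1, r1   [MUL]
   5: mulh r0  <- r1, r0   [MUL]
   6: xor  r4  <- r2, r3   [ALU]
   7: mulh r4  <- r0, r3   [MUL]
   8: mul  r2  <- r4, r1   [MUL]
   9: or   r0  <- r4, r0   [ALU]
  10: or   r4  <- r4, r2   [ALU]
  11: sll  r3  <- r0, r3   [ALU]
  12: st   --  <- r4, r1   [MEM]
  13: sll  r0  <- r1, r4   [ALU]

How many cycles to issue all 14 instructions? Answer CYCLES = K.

CYCLES = 8

t=0 i0:add.ALU ; WAW r2
t=1 i1&i2:ld.MEM+sll.ALU ; 2-wide
t=2 i3&i4:or.ALU+mul.MUL ; 2-wide
t=3 i5&i6:mulh.MUL+xor.ALU ; 2-wide
t=4 i7:mulh.MUL ; no-port MUL/MUL
t=5 i8&i9:mul.MUL+or.ALU ; 2-wide
t=6 i10&i11:or.ALU+sll.ALU ; 2-wide
t=7 i12&i13:st.MEM+sll.ALU ; 2-wide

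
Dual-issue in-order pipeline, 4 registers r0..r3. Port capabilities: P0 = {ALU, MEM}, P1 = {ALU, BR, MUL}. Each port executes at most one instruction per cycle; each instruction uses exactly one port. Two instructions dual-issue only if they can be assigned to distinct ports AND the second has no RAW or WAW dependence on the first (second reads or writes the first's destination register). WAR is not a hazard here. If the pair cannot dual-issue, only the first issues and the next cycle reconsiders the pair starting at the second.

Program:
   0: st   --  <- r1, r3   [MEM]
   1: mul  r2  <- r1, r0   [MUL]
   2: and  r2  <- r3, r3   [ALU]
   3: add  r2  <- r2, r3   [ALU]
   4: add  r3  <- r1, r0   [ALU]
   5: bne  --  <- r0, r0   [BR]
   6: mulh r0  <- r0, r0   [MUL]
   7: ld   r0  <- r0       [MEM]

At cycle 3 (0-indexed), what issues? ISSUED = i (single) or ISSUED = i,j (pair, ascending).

c0: i0/i1 st/mul  2-wide
c1: i2 and  RAW+WAW r2
c2: i3/i4 add/add  2-wide
c3: i5 bne  no-port BR/MUL
c4: i6 mulh  RAW+WAW r0
c5: i7 ld  tail

ISSUED = 5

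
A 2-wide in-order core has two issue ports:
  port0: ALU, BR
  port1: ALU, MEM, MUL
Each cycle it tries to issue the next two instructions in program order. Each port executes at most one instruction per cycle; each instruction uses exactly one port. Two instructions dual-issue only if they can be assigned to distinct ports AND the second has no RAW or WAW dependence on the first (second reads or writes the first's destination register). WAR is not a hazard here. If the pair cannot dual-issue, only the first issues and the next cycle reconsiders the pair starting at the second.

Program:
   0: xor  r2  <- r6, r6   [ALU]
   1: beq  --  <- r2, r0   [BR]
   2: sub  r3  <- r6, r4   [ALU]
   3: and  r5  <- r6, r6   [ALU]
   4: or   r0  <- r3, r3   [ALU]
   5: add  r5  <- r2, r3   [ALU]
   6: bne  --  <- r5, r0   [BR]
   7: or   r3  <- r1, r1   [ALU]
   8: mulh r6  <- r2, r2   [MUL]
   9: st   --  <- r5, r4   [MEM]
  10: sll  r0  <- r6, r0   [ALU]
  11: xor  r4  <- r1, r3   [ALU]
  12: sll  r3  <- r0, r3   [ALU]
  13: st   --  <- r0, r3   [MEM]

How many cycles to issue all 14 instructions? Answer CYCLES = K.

CYCLES = 9

#0 head=0: xor.ALU i0 RAW r2
#1 head=1: beq.BR sub.ALU i1&i2 2-wide
#2 head=3: and.ALU or.ALU i3&i4 2-wide
#3 head=5: add.ALU i5 RAW r5
#4 head=6: bne.BR or.ALU i6&i7 2-wide
#5 head=8: mulh.MUL i8 no-port MUL/MEM
#6 head=9: st.MEM sll.ALU i9&i10 2-wide
#7 head=11: xor.ALU sll.ALU i11&i12 2-wide
#8 head=13: st.MEM i13 tail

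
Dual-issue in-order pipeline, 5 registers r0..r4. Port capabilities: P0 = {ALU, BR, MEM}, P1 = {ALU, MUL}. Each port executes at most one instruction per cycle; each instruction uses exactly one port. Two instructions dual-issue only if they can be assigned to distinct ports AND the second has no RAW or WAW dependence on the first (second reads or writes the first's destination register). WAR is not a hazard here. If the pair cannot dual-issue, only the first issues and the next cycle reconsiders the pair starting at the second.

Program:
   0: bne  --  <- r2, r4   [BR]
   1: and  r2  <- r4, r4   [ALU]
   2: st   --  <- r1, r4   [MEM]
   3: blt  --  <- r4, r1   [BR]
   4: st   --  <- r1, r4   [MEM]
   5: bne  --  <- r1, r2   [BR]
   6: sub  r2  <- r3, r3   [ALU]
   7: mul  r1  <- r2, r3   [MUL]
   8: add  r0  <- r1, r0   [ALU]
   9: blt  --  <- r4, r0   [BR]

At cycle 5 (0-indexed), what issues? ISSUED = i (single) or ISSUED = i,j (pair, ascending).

ISSUED = 7

t=0 i0/i1:bne.BR+and.ALU ; pair
t=1 i2:st.MEM ; no-port MEM/BR
t=2 i3:blt.BR ; no-port BR/MEM
t=3 i4:st.MEM ; no-port MEM/BR
t=4 i5/i6:bne.BR+sub.ALU ; pair
t=5 i7:mul.MUL ; RAW r1
t=6 i8:add.ALU ; RAW r0
t=7 i9:blt.BR ; tail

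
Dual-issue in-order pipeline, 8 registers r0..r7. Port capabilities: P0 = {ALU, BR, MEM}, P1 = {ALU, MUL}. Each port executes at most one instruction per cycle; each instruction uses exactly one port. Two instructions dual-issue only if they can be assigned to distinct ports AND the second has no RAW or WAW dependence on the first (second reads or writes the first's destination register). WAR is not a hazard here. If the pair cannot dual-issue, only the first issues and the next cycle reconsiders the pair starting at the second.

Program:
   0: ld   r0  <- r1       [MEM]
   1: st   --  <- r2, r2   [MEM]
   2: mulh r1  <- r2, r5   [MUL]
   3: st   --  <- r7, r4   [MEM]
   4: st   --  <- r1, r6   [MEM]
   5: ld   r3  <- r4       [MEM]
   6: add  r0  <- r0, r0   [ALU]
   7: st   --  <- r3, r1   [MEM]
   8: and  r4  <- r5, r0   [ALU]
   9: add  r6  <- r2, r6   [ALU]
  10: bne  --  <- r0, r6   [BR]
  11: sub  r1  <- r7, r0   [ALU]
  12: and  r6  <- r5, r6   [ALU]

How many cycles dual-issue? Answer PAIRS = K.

PAIRS = 4

0. ld @i0  | no-port MEM/MEM
1. st mulh @i1/i2  | pair
2. st @i3  | no-port MEM/MEM
3. st @i4  | no-port MEM/MEM
4. ld add @i5/i6  | pair
5. st and @i7/i8  | pair
6. add @i9  | RAW r6
7. bne sub @i10/i11  | pair
8. and @i12  | tail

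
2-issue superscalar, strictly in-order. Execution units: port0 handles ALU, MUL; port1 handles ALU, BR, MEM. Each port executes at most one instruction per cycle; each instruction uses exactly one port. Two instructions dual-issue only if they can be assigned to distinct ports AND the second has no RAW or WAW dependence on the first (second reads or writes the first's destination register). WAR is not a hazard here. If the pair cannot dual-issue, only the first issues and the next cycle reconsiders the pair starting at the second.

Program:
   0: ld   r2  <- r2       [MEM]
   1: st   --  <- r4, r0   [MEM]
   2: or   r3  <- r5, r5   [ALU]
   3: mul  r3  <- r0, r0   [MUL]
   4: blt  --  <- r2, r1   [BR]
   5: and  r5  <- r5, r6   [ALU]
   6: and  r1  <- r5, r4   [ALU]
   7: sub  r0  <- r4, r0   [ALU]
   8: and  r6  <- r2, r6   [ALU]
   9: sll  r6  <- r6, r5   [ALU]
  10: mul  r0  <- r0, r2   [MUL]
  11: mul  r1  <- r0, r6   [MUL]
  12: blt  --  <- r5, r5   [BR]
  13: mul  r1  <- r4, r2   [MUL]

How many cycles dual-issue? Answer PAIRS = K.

0. ld.MEM @i0  | no-port MEM/MEM
1. st.MEM;or.ALU @i1,i2  | 2-wide
2. mul.MUL;blt.BR @i3,i4  | 2-wide
3. and.ALU @i5  | RAW r5
4. and.ALU;sub.ALU @i6,i7  | 2-wide
5. and.ALU @i8  | RAW+WAW r6
6. sll.ALU;mul.MUL @i9,i10  | 2-wide
7. mul.MUL;blt.BR @i11,i12  | 2-wide
8. mul.MUL @i13  | tail

PAIRS = 5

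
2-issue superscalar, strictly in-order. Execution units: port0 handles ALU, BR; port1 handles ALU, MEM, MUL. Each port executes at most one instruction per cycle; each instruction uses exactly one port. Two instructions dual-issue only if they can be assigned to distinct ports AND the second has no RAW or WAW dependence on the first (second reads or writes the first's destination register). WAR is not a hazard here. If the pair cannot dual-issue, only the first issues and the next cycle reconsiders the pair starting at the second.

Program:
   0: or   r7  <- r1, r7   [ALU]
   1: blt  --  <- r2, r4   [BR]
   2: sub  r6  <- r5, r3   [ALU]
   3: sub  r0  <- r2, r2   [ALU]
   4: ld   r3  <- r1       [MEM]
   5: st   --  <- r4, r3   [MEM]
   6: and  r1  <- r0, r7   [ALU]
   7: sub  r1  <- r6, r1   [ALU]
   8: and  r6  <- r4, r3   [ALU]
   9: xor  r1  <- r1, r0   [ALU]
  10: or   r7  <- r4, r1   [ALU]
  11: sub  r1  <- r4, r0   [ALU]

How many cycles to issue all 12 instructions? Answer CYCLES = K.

CYCLES = 7

t=0 i0&i1:or;blt ; dual
t=1 i2&i3:sub;sub ; dual
t=2 i4:ld ; no-port MEM/MEM
t=3 i5&i6:st;and ; dual
t=4 i7&i8:sub;and ; dual
t=5 i9:xor ; RAW r1
t=6 i10&i11:or;sub ; dual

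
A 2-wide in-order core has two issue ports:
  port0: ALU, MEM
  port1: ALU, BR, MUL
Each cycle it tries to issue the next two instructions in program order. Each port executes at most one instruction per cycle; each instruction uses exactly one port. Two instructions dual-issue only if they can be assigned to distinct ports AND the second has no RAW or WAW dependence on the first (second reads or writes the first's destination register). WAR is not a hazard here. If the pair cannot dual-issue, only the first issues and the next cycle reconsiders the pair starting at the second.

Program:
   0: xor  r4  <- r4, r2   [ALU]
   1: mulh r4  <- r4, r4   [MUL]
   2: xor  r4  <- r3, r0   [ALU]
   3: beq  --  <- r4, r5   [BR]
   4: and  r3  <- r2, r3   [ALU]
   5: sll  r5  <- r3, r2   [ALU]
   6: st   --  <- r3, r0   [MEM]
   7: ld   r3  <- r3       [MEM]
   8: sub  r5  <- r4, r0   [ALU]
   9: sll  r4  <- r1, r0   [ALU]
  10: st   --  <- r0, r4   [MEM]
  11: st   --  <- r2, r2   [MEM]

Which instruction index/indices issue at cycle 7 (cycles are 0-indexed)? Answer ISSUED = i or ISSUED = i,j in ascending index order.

ISSUED = 10

t=0 i0:xor.ALU ; RAW+WAW r4
t=1 i1:mulh.MUL ; WAW r4
t=2 i2:xor.ALU ; RAW r4
t=3 i3+i4:beq.BR/and.ALU ; dual
t=4 i5+i6:sll.ALU/st.MEM ; dual
t=5 i7+i8:ld.MEM/sub.ALU ; dual
t=6 i9:sll.ALU ; RAW r4
t=7 i10:st.MEM ; no-port MEM/MEM
t=8 i11:st.MEM ; tail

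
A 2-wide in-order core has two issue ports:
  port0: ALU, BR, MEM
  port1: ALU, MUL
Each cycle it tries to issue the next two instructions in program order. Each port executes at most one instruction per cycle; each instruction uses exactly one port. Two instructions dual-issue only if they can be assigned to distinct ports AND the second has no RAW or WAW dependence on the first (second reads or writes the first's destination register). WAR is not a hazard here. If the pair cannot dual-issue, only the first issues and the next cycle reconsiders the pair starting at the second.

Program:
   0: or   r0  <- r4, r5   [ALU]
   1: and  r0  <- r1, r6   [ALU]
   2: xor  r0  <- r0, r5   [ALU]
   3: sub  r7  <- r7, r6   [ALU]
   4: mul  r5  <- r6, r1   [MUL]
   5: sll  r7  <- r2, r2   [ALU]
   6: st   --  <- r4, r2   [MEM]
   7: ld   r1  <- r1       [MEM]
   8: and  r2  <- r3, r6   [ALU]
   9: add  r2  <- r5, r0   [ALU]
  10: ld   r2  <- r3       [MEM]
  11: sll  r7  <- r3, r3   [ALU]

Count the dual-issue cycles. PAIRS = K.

  cy0 -> i0 (or.ALU) WAW r0
  cy1 -> i1 (and.ALU) RAW+WAW r0
  cy2 -> i2&i3 (xor.ALU+sub.ALU) 2-wide
  cy3 -> i4&i5 (mul.MUL+sll.ALU) 2-wide
  cy4 -> i6 (st.MEM) no-port MEM/MEM
  cy5 -> i7&i8 (ld.MEM+and.ALU) 2-wide
  cy6 -> i9 (add.ALU) WAW r2
  cy7 -> i10&i11 (ld.MEM+sll.ALU) 2-wide

PAIRS = 4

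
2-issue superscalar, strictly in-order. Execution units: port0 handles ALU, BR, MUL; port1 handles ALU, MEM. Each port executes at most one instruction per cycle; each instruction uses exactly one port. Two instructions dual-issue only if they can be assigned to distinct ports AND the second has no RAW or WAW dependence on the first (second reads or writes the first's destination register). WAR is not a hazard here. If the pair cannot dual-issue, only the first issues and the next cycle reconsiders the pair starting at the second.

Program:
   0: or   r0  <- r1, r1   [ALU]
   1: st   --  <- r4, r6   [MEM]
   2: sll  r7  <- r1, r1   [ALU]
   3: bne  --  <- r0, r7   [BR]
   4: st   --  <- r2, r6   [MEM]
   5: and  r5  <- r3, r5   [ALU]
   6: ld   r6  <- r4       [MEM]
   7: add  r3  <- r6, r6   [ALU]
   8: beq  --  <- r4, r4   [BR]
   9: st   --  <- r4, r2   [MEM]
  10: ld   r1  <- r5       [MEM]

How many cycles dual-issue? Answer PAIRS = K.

[0] i0/i1  or+st  -- 2-wide
[1] i2  sll  -- RAW r7
[2] i3/i4  bne+st  -- 2-wide
[3] i5/i6  and+ld  -- 2-wide
[4] i7/i8  add+beq  -- 2-wide
[5] i9  st  -- no-port MEM/MEM
[6] i10  ld  -- tail

PAIRS = 4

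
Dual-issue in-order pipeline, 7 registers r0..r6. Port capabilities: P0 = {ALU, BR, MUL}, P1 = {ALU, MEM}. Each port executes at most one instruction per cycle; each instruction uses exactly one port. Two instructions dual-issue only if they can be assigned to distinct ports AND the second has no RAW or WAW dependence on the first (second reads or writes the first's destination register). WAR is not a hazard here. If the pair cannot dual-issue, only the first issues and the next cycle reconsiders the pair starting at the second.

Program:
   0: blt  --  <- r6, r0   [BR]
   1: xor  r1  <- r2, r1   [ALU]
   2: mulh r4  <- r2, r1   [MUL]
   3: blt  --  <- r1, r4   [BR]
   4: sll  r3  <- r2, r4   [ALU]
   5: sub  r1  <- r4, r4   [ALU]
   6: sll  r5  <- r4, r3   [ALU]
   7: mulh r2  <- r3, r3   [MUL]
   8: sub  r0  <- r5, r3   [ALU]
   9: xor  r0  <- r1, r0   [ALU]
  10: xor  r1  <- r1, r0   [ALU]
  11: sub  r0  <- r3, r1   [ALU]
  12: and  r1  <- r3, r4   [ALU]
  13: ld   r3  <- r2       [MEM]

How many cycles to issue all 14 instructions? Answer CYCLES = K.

CYCLES = 9

c0: i0&i1 blt.BR/xor.ALU  dual
c1: i2 mulh.MUL  no-port MUL/BR
c2: i3&i4 blt.BR/sll.ALU  dual
c3: i5&i6 sub.ALU/sll.ALU  dual
c4: i7&i8 mulh.MUL/sub.ALU  dual
c5: i9 xor.ALU  RAW r0
c6: i10 xor.ALU  RAW r1
c7: i11&i12 sub.ALU/and.ALU  dual
c8: i13 ld.MEM  tail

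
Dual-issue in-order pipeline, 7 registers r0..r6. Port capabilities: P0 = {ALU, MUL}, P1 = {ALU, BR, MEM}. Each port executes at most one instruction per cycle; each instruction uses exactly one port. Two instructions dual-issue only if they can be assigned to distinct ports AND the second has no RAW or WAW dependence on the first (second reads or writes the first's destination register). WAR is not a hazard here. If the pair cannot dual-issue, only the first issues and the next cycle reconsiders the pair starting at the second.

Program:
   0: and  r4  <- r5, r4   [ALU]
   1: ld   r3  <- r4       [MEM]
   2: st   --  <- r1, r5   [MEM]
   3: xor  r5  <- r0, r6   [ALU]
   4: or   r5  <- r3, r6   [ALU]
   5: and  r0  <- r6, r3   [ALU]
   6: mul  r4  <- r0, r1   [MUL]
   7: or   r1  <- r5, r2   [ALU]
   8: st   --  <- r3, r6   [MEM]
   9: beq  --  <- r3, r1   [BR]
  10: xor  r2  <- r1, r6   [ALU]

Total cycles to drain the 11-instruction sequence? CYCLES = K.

0. and.ALU @i0  | RAW r4
1. ld.MEM @i1  | no-port MEM/MEM
2. st.MEM;xor.ALU @i2,i3  | 2-wide
3. or.ALU;and.ALU @i4,i5  | 2-wide
4. mul.MUL;or.ALU @i6,i7  | 2-wide
5. st.MEM @i8  | no-port MEM/BR
6. beq.BR;xor.ALU @i9,i10  | 2-wide

CYCLES = 7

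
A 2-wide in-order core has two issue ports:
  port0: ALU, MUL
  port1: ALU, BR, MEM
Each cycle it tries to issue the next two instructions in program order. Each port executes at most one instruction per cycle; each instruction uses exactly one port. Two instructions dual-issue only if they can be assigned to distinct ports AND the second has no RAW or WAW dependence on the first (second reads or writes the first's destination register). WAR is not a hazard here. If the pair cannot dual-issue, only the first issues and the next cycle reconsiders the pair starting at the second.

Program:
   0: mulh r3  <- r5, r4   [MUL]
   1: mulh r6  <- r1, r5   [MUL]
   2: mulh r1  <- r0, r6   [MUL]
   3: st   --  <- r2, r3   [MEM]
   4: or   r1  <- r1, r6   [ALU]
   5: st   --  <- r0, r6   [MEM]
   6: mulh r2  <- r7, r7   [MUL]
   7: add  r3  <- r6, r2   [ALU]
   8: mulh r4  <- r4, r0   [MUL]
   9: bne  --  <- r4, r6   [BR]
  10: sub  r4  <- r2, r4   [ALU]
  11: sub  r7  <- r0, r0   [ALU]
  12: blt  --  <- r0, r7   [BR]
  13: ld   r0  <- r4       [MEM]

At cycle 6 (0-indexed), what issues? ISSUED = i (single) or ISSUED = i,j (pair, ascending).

ISSUED = 9,10

t=0 i0:mulh.MUL ; no-port MUL/MUL
t=1 i1:mulh.MUL ; no-port MUL/MUL
t=2 i2,i3:mulh.MUL+st.MEM ; pair
t=3 i4,i5:or.ALU+st.MEM ; pair
t=4 i6:mulh.MUL ; RAW r2
t=5 i7,i8:add.ALU+mulh.MUL ; pair
t=6 i9,i10:bne.BR+sub.ALU ; pair
t=7 i11:sub.ALU ; RAW r7
t=8 i12:blt.BR ; no-port BR/MEM
t=9 i13:ld.MEM ; tail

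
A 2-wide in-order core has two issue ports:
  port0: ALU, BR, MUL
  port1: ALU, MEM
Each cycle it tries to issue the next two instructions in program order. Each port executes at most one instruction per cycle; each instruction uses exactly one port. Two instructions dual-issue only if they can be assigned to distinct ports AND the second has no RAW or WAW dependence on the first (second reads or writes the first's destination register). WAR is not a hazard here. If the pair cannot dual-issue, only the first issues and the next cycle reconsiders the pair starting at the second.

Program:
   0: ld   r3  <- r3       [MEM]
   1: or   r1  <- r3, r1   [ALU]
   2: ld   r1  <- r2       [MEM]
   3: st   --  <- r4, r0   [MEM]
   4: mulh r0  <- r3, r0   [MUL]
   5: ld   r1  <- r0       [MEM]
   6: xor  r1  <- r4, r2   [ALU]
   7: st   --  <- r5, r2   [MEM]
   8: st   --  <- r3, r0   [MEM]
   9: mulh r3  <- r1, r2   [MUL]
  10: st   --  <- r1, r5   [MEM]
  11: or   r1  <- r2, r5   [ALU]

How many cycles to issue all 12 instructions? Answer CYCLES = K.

CYCLES = 8

#0 head=0: ld.MEM i0 RAW r3
#1 head=1: or.ALU i1 WAW r1
#2 head=2: ld.MEM i2 no-port MEM/MEM
#3 head=3: st.MEM+mulh.MUL i3&i4 dual
#4 head=5: ld.MEM i5 WAW r1
#5 head=6: xor.ALU+st.MEM i6&i7 dual
#6 head=8: st.MEM+mulh.MUL i8&i9 dual
#7 head=10: st.MEM+or.ALU i10&i11 dual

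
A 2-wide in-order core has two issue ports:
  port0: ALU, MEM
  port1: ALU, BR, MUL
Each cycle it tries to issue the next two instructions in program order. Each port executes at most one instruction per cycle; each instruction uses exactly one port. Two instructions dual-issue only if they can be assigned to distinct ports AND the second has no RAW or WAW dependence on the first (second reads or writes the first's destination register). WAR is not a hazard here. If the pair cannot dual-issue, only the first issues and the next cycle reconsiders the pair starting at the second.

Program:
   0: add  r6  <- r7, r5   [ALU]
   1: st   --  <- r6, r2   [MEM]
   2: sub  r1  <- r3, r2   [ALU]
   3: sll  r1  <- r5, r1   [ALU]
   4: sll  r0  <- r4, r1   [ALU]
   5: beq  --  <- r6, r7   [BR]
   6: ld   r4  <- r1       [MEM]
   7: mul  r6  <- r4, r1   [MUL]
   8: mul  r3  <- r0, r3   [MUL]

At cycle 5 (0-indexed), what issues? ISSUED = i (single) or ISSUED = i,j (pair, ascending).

#0 head=0: add i0 RAW r6
#1 head=1: st/sub i1&i2 dual
#2 head=3: sll i3 RAW r1
#3 head=4: sll/beq i4&i5 dual
#4 head=6: ld i6 RAW r4
#5 head=7: mul i7 no-port MUL/MUL
#6 head=8: mul i8 tail

ISSUED = 7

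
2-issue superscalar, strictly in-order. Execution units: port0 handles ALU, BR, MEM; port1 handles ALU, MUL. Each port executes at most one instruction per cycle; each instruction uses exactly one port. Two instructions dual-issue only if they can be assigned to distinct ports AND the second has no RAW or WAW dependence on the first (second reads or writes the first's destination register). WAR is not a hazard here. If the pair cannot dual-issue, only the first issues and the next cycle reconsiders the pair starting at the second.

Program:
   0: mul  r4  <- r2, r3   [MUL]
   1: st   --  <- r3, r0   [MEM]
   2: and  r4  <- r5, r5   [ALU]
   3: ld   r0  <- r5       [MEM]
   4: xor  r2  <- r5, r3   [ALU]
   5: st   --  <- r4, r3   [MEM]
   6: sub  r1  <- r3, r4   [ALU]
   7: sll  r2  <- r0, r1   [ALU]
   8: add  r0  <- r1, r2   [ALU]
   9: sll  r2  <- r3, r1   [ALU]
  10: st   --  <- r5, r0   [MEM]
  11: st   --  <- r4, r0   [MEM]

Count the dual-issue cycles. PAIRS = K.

PAIRS = 4

0. mul.MUL;st.MEM @i0,i1  | pair
1. and.ALU;ld.MEM @i2,i3  | pair
2. xor.ALU;st.MEM @i4,i5  | pair
3. sub.ALU @i6  | RAW r1
4. sll.ALU @i7  | RAW r2
5. add.ALU;sll.ALU @i8,i9  | pair
6. st.MEM @i10  | no-port MEM/MEM
7. st.MEM @i11  | tail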